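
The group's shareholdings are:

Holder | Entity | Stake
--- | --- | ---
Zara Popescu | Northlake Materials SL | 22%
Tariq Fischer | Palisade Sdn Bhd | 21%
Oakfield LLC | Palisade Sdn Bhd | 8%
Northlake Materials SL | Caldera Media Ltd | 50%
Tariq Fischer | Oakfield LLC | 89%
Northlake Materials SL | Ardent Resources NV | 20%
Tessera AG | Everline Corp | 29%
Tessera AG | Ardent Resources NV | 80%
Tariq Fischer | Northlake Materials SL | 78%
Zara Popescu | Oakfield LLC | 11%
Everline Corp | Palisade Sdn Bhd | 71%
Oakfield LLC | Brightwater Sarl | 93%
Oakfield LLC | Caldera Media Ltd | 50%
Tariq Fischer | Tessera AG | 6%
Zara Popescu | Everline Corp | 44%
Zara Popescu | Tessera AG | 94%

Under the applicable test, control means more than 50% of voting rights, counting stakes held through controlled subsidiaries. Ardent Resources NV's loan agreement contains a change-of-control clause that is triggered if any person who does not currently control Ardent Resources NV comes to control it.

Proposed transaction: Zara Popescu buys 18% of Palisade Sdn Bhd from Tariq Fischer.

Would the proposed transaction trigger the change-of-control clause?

The purchase adds only to Zara's holdings (Tariq's stake shrinks), so Zara is the only person who could newly come to control Ardent.
Zara holds 94% of Tessera, so Zara controls Tessera.
Tessera holds 80% of Ardent, so Zara controls Ardent.
So Zara already controls Ardent before the transaction.
After the purchase, Zara holds 18% of Palisade directly, and Tariq's stake falls to 3%.
Zara controlled Ardent already, so this is not a new person acquiring control; every other person's position is unchanged or reduced.
No new person acquires control, so the clause is not triggered.

No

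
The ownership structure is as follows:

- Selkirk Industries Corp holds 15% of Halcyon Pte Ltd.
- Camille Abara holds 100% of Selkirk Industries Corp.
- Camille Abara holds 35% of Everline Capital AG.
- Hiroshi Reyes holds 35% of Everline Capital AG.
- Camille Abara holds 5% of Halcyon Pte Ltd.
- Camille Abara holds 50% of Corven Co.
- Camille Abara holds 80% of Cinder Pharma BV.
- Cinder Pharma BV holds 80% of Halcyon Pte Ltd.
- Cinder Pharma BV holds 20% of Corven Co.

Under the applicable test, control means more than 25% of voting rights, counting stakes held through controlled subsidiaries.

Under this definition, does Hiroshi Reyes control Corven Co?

No

Hiroshi holds 35% of Everline, so Hiroshi controls Everline.
Neither Hiroshi nor any entity Hiroshi controls holds any voting interest in Corven.
So Hiroshi does not control Corven.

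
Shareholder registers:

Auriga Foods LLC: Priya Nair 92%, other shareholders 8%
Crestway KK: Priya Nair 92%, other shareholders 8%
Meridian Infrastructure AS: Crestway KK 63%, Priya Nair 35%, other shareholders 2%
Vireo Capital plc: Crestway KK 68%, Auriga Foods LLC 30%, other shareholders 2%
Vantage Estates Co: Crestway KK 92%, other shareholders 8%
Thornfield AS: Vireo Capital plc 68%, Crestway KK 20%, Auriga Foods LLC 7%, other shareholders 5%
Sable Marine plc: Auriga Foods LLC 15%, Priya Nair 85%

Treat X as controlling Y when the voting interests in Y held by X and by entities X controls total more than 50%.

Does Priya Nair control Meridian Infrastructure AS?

Yes

Priya holds 92% of Crestway, so Priya controls Crestway.
Crestway and Priya together hold 63% + 35% = 98% of Meridian, so Priya controls Meridian.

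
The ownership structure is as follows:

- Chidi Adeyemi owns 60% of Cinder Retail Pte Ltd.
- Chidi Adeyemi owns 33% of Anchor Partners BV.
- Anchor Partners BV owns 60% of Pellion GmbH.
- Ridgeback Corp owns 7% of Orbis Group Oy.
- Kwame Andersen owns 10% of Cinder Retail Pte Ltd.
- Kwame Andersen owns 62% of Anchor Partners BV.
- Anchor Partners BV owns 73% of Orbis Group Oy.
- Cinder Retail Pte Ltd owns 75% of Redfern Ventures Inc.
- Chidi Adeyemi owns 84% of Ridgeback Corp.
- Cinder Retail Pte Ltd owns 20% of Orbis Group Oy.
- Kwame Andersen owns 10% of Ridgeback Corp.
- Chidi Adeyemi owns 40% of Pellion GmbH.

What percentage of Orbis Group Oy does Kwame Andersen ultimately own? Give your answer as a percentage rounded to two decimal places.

47.96%

Kwame reaches Orbis along 3 paths.
Via Anchor: 62% × 73% = 45.26%.
Via Cinder: 10% × 20% = 2%.
Via Ridgeback: 10% × 7% = 0.7%.
Total: 45.26% + 2% + 0.7% = 47.96%.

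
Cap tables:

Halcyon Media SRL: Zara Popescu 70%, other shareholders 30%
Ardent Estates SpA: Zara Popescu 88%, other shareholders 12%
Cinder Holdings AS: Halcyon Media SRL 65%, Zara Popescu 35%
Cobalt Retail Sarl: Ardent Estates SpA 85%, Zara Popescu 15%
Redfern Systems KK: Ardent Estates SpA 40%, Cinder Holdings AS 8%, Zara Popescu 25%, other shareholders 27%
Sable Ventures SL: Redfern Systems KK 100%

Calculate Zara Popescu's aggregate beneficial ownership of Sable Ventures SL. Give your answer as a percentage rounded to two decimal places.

Zara reaches Sable along 4 paths.
Via Ardent → Redfern: 88% × 40% × 100% = 35.2%.
Via Halcyon → Cinder → Redfern: 70% × 65% × 8% × 100% = 3.64%.
Via Cinder → Redfern: 35% × 8% × 100% = 2.8%.
Via Redfern: 25% × 100% = 25%.
Total: 35.2% + 3.64% + 2.8% + 25% = 66.64%.

66.64%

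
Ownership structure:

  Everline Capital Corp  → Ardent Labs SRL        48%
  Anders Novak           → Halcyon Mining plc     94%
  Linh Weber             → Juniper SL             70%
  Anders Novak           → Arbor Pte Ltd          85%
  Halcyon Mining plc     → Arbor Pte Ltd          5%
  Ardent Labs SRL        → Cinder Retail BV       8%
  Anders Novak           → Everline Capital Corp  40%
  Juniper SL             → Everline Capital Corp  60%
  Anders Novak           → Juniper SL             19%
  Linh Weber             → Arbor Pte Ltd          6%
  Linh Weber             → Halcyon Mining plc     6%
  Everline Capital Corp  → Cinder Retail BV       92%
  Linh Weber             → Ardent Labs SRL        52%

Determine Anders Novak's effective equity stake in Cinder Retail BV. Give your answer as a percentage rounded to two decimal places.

Anders reaches Cinder along 4 paths.
Via Everline → Ardent: 40% × 48% × 8% = 1.536%.
Via Juniper → Everline → Ardent: 19% × 60% × 48% × 8% = 0.43776%.
Via Everline: 40% × 92% = 36.8%.
Via Juniper → Everline: 19% × 60% × 92% = 10.488%.
Total: 1.536% + 0.43776% + 36.8% + 10.488% = 49.26176%.
Rounded: 49.26%.

49.26%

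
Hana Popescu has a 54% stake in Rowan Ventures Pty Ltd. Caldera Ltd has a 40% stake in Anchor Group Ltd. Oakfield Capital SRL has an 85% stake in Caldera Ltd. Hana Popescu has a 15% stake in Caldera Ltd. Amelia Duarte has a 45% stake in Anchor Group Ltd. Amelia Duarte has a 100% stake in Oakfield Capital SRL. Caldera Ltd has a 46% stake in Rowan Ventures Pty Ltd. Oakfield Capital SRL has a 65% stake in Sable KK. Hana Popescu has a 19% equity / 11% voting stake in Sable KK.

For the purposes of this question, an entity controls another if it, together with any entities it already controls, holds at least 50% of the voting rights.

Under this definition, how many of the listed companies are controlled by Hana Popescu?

1

Hana holds 54% of Rowan, so Hana controls Rowan.
No other company's threshold is met.
Hana controls 1 company.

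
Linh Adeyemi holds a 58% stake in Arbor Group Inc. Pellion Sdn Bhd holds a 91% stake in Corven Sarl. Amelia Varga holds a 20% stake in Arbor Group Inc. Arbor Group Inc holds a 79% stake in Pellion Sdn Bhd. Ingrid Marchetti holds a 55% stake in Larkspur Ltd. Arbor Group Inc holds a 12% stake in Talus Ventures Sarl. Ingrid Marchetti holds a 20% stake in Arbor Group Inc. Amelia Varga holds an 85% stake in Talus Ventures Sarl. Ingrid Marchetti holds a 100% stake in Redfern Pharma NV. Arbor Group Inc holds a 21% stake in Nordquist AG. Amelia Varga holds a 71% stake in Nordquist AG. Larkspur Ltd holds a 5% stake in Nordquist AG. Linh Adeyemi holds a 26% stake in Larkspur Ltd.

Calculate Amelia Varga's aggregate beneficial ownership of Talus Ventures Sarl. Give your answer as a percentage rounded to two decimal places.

87.40%

Amelia reaches Talus along 2 paths.
Direct stake: 85% = 85%.
Via Arbor: 20% × 12% = 2.4%.
Total: 85% + 2.4% = 87.4%.
Rounded: 87.40%.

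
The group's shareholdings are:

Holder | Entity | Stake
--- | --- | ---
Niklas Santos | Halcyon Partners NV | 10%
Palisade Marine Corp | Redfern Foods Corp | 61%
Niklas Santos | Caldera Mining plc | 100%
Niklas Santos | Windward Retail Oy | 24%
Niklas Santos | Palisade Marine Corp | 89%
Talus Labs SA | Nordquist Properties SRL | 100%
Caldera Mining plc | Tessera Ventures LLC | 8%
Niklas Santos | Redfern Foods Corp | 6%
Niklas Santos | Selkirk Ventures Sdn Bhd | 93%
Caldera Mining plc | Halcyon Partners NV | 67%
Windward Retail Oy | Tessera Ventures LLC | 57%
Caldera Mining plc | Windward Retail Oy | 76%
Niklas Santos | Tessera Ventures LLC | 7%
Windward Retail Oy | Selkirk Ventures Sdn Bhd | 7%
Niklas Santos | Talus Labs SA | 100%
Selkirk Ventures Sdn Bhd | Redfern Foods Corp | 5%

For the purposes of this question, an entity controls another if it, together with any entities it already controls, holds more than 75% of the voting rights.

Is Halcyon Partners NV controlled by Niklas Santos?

Yes

Niklas holds 100% of Caldera, so Niklas controls Caldera.
Caldera and Niklas together hold 67% + 10% = 77% of Halcyon, so Niklas controls Halcyon.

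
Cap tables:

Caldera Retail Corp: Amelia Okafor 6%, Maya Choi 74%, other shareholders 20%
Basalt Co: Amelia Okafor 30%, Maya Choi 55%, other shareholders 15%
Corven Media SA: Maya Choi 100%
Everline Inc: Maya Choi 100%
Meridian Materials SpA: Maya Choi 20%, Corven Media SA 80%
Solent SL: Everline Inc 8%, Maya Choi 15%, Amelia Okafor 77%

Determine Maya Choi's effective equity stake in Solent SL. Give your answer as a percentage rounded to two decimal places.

23.00%

Maya reaches Solent along 2 paths.
Via Everline: 100% × 8% = 8%.
Direct stake: 15% = 15%.
Total: 8% + 15% = 23%.
Rounded: 23.00%.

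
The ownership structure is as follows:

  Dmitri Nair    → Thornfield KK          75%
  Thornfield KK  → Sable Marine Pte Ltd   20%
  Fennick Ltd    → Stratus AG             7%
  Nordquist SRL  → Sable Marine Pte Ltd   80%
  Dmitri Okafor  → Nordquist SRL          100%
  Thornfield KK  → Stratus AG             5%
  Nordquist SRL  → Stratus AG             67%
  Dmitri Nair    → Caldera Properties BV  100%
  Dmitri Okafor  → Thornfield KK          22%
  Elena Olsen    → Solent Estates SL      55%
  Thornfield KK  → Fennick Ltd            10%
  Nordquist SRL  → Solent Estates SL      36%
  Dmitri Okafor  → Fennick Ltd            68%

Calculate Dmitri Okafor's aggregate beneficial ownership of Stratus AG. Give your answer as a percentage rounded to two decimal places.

Dmitri Okafor reaches Stratus along 4 paths.
Via Nordquist: 100% × 67% = 67%.
Via Thornfield → Fennick: 22% × 10% × 7% = 0.154%.
Via Fennick: 68% × 7% = 4.76%.
Via Thornfield: 22% × 5% = 1.1%.
Total: 67% + 0.154% + 4.76% + 1.1% = 73.014%.
Rounded: 73.01%.

73.01%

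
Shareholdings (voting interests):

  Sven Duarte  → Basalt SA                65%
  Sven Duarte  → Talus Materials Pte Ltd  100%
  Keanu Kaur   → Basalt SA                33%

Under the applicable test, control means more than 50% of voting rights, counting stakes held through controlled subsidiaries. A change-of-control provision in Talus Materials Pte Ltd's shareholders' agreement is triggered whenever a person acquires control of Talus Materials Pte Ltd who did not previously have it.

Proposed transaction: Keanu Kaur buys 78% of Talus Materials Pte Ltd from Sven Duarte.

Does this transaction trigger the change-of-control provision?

Yes

The purchase adds only to Keanu's holdings (Sven's stake shrinks), so Keanu is the only person who could newly come to control Talus.
Keanu's largest direct stake is 33% in Basalt, which does not meet the threshold, so Keanu controls no company.
Neither Keanu nor any entity Keanu controls holds any voting interest in Talus.
So before the transaction, Keanu does not control Talus.
After the purchase, Keanu holds 78% of Talus directly, and Sven's stake falls to 22%.
Keanu holds 78% of Talus, so Keanu controls Talus.
Keanu did not control Talus before and does after, so the clause is triggered.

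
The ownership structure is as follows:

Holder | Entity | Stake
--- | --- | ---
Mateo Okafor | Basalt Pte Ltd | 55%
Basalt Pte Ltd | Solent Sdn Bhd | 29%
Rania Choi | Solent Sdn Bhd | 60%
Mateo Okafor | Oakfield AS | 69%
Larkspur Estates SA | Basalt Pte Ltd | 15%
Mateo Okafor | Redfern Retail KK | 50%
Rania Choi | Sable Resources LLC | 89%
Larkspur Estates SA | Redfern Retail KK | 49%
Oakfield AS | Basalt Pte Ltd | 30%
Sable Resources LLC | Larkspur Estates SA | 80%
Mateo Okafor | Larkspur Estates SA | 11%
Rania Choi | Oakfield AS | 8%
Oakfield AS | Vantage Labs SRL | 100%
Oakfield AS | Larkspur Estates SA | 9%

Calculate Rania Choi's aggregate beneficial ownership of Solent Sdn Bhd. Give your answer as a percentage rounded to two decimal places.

63.82%

Rania reaches Solent along 4 paths.
Via Sable → Larkspur → Basalt: 89% × 80% × 15% × 29% = 3.0972%.
Via Oakfield → Larkspur → Basalt: 8% × 9% × 15% × 29% = 0.03132%.
Via Oakfield → Basalt: 8% × 30% × 29% = 0.696%.
Direct stake: 60% = 60%.
Total: 3.0972% + 0.03132% + 0.696% + 60% = 63.82452%.
Rounded: 63.82%.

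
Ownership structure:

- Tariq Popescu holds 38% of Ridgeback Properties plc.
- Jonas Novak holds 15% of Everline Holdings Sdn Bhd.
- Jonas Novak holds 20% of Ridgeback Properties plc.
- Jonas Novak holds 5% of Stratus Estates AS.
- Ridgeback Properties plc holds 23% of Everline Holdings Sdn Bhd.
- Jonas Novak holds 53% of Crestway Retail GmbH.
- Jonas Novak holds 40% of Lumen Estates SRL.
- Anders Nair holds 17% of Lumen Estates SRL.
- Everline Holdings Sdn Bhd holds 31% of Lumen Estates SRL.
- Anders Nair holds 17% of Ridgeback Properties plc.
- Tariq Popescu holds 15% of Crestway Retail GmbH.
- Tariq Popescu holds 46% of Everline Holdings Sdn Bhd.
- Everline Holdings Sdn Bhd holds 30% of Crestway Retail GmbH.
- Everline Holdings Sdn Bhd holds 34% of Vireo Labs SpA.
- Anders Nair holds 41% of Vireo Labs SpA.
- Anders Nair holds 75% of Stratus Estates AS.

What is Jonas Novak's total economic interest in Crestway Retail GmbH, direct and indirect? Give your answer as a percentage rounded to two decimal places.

58.88%

Jonas reaches Crestway along 3 paths.
Direct stake: 53% = 53%.
Via Ridgeback → Everline: 20% × 23% × 30% = 1.38%.
Via Everline: 15% × 30% = 4.5%.
Total: 53% + 1.38% + 4.5% = 58.88%.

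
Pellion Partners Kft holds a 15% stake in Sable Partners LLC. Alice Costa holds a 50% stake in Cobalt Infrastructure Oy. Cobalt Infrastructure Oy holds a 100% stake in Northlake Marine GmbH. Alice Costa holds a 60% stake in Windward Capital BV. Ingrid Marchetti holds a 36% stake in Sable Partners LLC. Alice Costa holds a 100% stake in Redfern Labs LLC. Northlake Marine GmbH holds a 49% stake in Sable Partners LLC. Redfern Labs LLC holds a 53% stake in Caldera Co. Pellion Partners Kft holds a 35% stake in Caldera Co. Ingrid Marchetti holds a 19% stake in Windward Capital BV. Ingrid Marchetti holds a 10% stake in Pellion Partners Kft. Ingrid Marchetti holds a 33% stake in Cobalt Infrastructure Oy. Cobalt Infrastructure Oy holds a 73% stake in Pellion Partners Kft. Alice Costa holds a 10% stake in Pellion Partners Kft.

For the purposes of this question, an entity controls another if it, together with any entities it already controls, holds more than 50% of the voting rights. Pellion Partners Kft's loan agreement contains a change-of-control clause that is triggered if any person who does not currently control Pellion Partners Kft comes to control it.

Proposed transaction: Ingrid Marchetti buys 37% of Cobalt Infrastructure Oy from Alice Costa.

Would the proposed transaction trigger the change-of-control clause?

The purchase adds only to Ingrid's holdings (Alice's stake shrinks), so Ingrid is the only person who could newly come to control Pellion.
Ingrid's largest direct stake is 36% in Sable, which does not meet the threshold, so Ingrid controls no company.
In Pellion, Ingrid's side holds only 10%, not > 50%.
So before the transaction, Ingrid does not control Pellion.
After the purchase, Ingrid's direct stake in Cobalt rises to 33% + 37% = 70%, and Alice's stake falls to 13%.
Ingrid holds 70% of Cobalt, so Ingrid controls Cobalt.
Cobalt and Ingrid together hold 73% + 10% = 83% of Pellion, so Ingrid controls Pellion.
Ingrid did not control Pellion before and does after, so the clause is triggered.

Yes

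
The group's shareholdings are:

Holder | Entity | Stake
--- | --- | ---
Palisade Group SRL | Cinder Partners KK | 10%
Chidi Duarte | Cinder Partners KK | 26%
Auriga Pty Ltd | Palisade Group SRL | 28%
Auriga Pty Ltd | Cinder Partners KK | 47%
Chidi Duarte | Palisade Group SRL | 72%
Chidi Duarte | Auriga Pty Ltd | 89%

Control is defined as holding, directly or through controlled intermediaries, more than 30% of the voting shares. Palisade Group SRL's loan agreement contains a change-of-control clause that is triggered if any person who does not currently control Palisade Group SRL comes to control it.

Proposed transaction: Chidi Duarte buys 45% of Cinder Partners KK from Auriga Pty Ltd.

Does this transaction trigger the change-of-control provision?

The purchase adds only to Chidi's holdings (Auriga's stake shrinks), so Chidi is the only person who could newly come to control Palisade.
Chidi holds 89% of Auriga, so Chidi controls Auriga.
Auriga and Chidi together hold 28% + 72% = 100% of Palisade, so Chidi controls Palisade.
So Chidi already controls Palisade before the transaction.
After the purchase, Chidi's direct stake in Cinder rises to 26% + 45% = 71%, and Auriga's stake falls to 2%.
Chidi controlled Palisade already, so this is not a new person acquiring control; every other person's position is unchanged or reduced.
No new person acquires control, so the clause is not triggered.

No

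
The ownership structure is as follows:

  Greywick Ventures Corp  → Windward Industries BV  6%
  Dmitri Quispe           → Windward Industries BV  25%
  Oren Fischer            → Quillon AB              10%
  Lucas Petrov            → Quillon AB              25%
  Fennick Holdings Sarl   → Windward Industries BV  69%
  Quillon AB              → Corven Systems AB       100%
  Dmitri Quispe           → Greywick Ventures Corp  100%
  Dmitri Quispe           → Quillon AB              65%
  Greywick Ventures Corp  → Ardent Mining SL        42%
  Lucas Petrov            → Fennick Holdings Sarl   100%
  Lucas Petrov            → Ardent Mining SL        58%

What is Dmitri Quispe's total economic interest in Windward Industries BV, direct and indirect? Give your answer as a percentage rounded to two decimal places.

Dmitri reaches Windward along 2 paths.
Direct stake: 25% = 25%.
Via Greywick: 100% × 6% = 6%.
Total: 25% + 6% = 31%.
Rounded: 31.00%.

31.00%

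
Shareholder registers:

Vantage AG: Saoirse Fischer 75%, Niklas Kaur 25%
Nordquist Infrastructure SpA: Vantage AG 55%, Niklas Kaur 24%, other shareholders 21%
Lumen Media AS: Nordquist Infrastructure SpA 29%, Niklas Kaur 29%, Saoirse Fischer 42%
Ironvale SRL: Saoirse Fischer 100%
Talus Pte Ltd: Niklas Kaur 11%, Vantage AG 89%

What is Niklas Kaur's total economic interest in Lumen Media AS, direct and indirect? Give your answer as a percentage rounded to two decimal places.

39.95%

Niklas reaches Lumen along 3 paths.
Via Vantage → Nordquist: 25% × 55% × 29% = 3.9875%.
Via Nordquist: 24% × 29% = 6.96%.
Direct stake: 29% = 29%.
Total: 3.9875% + 6.96% + 29% = 39.9475%.
Rounded: 39.95%.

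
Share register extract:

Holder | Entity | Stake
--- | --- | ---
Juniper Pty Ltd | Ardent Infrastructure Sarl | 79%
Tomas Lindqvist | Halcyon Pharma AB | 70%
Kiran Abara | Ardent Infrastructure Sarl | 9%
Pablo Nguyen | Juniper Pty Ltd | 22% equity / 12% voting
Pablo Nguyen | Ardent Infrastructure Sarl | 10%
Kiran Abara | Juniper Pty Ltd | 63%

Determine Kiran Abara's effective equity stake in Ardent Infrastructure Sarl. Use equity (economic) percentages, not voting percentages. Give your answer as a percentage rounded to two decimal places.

58.77%

Kiran reaches Ardent along 2 paths.
Via Juniper: 63% × 79% = 49.77%.
Direct stake: 9% = 9%.
Total: 49.77% + 9% = 58.77%.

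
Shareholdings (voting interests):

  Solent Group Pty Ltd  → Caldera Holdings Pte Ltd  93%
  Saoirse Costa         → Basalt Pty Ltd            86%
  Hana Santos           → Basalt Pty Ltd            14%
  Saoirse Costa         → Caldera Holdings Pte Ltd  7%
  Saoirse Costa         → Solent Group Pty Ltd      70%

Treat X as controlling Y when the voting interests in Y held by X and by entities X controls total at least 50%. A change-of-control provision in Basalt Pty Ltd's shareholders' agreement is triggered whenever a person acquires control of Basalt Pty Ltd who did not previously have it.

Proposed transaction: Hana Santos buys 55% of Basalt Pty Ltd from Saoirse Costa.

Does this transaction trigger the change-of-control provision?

The purchase adds only to Hana's holdings (Saoirse's stake shrinks), so Hana is the only person who could newly come to control Basalt.
Hana's largest direct stake is 14% in Basalt, which does not meet the threshold, so Hana controls no company.
In Basalt, Hana's side holds only 14%, not ≥ 50%.
So before the transaction, Hana does not control Basalt.
After the purchase, Hana's direct stake in Basalt rises to 14% + 55% = 69%, and Saoirse's stake falls to 31%.
Hana holds 69% of Basalt, so Hana controls Basalt.
Hana did not control Basalt before and does after, so the clause is triggered.

Yes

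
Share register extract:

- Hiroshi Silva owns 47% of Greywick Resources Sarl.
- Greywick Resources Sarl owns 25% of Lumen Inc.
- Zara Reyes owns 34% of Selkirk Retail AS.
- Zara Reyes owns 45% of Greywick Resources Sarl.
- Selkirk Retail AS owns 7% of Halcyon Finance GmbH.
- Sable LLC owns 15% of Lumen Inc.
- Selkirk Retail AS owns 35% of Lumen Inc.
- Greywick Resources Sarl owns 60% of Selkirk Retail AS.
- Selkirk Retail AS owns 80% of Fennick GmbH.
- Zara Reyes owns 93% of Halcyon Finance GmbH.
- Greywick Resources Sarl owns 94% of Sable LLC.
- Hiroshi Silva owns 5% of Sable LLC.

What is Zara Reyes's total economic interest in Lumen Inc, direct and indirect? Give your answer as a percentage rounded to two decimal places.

Zara reaches Lumen along 4 paths.
Via Greywick → Selkirk: 45% × 60% × 35% = 9.45%.
Via Selkirk: 34% × 35% = 11.9%.
Via Greywick: 45% × 25% = 11.25%.
Via Greywick → Sable: 45% × 94% × 15% = 6.345%.
Total: 9.45% + 11.9% + 11.25% + 6.345% = 38.945%.
Rounded: 38.95%.

38.95%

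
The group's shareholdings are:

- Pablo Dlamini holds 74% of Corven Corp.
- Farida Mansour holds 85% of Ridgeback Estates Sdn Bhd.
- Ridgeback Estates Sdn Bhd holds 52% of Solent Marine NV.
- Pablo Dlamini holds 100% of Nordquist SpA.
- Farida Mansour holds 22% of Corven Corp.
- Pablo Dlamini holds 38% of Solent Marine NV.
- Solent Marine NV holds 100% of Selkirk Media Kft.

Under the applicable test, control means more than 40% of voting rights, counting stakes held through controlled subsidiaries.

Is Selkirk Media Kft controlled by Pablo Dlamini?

No

Pablo holds 100% of Nordquist, so Pablo controls Nordquist.
Pablo holds 74% of Corven, so Pablo controls Corven.
Neither Pablo nor any entity Pablo controls holds any voting interest in Selkirk.
So Pablo does not control Selkirk.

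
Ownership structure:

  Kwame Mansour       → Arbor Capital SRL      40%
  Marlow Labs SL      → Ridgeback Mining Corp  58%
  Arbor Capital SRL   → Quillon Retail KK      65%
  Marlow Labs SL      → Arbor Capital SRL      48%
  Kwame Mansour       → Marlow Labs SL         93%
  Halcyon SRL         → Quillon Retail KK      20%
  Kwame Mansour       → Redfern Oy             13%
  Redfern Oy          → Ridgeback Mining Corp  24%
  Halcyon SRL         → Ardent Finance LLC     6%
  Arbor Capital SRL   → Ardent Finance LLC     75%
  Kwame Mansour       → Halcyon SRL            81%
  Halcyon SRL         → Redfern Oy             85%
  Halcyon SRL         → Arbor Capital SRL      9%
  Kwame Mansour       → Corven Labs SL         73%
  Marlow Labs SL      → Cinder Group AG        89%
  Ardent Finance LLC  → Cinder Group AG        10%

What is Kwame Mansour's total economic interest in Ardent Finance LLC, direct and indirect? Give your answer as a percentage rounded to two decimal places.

73.81%

Kwame reaches Ardent along 4 paths.
Via Marlow → Arbor: 93% × 48% × 75% = 33.48%.
Via Arbor: 40% × 75% = 30%.
Via Halcyon → Arbor: 81% × 9% × 75% = 5.4675%.
Via Halcyon: 81% × 6% = 4.86%.
Total: 33.48% + 30% + 5.4675% + 4.86% = 73.8075%.
Rounded: 73.81%.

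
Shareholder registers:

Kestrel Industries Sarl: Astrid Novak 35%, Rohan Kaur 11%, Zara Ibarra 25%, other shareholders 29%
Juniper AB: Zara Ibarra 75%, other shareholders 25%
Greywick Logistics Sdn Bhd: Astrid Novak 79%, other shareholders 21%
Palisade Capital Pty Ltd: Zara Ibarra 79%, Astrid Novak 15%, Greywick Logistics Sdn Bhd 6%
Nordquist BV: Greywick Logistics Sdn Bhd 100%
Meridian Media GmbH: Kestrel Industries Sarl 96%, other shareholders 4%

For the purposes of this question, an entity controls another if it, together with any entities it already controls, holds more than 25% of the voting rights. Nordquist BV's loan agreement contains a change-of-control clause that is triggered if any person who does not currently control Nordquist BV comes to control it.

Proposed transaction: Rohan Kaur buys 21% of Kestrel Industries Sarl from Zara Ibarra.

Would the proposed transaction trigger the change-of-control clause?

No

The purchase adds only to Rohan's holdings (Zara's stake shrinks), so Rohan is the only person who could newly come to control Nordquist.
Rohan's largest direct stake is 11% in Kestrel, which does not meet the threshold, so Rohan controls no company.
Neither Rohan nor any entity Rohan controls holds any voting interest in Nordquist.
So before the transaction, Rohan does not control Nordquist.
After the purchase, Rohan's direct stake in Kestrel rises to 11% + 21% = 32%, and Zara's stake falls to 4%.
Rohan holds 32% of Kestrel, so Rohan controls Kestrel.
Kestrel holds 96% of Meridian, so Rohan controls Meridian.
After the transaction, neither Rohan nor any entity Rohan controls holds a voting interest in Nordquist, so Rohan still does not control it.
No new person acquires control, so the clause is not triggered.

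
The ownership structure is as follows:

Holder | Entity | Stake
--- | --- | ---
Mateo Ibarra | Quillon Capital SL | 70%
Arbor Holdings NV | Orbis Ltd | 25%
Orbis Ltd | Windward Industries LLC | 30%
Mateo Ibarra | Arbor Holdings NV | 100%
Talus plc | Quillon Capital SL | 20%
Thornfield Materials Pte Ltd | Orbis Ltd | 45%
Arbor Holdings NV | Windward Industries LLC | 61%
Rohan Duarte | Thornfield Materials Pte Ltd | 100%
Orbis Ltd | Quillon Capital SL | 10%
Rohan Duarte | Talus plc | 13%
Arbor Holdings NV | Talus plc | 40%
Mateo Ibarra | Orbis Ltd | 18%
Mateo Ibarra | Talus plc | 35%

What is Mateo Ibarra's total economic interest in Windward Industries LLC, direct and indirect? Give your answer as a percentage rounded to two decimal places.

73.90%

Mateo reaches Windward along 3 paths.
Via Arbor: 100% × 61% = 61%.
Via Orbis: 18% × 30% = 5.4%.
Via Arbor → Orbis: 100% × 25% × 30% = 7.5%.
Total: 61% + 5.4% + 7.5% = 73.9%.
Rounded: 73.90%.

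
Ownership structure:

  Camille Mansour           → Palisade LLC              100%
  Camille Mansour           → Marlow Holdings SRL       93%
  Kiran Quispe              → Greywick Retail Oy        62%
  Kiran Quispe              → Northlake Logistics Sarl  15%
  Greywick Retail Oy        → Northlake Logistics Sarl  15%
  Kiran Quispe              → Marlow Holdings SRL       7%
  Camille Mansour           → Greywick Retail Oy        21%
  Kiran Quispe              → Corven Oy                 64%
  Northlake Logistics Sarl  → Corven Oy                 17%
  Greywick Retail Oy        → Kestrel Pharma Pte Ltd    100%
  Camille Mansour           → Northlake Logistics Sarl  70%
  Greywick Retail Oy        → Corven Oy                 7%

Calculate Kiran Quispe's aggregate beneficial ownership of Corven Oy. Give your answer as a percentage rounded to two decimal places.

Kiran reaches Corven along 4 paths.
Via Greywick: 62% × 7% = 4.34%.
Direct stake: 64% = 64%.
Via Northlake: 15% × 17% = 2.55%.
Via Greywick → Northlake: 62% × 15% × 17% = 1.581%.
Total: 4.34% + 64% + 2.55% + 1.581% = 72.471%.
Rounded: 72.47%.

72.47%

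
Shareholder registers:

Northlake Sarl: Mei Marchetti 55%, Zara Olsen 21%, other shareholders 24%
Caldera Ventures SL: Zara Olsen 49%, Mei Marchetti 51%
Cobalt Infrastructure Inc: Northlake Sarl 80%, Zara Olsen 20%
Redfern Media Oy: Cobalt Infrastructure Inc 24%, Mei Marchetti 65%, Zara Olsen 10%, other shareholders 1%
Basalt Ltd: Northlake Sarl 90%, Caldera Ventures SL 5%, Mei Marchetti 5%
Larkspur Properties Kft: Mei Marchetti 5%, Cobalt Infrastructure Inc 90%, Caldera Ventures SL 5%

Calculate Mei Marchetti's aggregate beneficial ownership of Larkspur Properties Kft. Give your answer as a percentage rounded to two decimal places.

Mei reaches Larkspur along 3 paths.
Direct stake: 5% = 5%.
Via Northlake → Cobalt: 55% × 80% × 90% = 39.6%.
Via Caldera: 51% × 5% = 2.55%.
Total: 5% + 39.6% + 2.55% = 47.15%.

47.15%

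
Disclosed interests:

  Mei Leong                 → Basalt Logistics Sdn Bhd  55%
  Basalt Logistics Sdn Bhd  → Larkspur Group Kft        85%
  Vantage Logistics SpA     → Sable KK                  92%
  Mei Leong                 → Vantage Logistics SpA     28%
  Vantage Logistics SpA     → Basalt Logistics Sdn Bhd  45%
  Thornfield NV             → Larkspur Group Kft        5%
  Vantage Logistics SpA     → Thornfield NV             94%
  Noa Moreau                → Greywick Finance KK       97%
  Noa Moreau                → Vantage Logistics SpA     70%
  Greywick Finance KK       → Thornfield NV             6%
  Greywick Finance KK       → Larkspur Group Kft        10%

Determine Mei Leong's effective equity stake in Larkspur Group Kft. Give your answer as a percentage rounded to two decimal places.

Mei reaches Larkspur along 3 paths.
Via Vantage → Basalt: 28% × 45% × 85% = 10.71%.
Via Basalt: 55% × 85% = 46.75%.
Via Vantage → Thornfield: 28% × 94% × 5% = 1.316%.
Total: 10.71% + 46.75% + 1.316% = 58.776%.
Rounded: 58.78%.

58.78%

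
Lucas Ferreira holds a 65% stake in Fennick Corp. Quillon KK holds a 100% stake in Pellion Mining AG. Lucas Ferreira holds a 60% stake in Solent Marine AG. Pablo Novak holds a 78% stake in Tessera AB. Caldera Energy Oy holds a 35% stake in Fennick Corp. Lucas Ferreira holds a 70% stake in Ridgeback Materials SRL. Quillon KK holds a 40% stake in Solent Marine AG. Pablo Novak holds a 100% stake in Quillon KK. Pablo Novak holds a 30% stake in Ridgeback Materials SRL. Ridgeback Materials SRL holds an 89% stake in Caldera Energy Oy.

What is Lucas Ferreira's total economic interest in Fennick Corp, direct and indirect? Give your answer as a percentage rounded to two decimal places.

86.81%

Lucas reaches Fennick along 2 paths.
Direct stake: 65% = 65%.
Via Ridgeback → Caldera: 70% × 89% × 35% = 21.805%.
Total: 65% + 21.805% = 86.805%.
Rounded: 86.81%.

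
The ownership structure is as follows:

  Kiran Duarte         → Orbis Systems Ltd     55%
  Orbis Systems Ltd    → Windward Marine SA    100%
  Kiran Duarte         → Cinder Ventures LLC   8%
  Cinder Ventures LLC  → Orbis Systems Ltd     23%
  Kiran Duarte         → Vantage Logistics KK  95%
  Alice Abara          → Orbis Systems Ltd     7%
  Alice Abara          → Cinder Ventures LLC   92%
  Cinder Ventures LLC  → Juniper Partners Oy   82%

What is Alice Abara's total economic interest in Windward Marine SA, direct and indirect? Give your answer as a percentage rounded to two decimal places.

28.16%

Alice reaches Windward along 2 paths.
Via Cinder → Orbis: 92% × 23% × 100% = 21.16%.
Via Orbis: 7% × 100% = 7%.
Total: 21.16% + 7% = 28.16%.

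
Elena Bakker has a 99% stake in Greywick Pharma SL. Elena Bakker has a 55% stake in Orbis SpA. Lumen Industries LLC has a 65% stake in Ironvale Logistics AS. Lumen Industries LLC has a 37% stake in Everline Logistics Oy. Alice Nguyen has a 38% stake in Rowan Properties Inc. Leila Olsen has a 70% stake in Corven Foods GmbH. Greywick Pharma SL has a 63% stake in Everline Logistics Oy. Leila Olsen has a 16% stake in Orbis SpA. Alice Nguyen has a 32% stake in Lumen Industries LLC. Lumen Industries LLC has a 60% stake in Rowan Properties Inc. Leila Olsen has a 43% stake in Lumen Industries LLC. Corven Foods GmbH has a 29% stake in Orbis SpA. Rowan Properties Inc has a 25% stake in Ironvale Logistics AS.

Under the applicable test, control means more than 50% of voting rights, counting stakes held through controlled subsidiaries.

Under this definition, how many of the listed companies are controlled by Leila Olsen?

Leila holds 70% of Corven, so Leila controls Corven.
No other company's threshold is met.
Leila controls 1 company.

1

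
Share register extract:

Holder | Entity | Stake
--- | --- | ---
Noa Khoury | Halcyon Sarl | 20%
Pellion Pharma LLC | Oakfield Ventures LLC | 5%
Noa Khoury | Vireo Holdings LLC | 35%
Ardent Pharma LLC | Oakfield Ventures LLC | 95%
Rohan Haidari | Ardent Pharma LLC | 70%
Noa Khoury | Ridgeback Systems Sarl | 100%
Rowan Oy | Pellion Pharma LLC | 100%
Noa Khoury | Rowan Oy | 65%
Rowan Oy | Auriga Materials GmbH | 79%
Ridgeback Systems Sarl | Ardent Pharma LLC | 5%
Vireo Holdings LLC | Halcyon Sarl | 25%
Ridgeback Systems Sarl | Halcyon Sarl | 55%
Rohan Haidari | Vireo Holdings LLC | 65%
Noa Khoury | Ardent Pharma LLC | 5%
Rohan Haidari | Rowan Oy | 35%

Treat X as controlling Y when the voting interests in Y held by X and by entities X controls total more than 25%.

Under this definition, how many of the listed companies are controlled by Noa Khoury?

6

Noa holds 35% of Vireo, so Noa controls Vireo.
Noa holds 65% of Rowan, so Noa controls Rowan.
Noa holds 100% of Ridgeback, so Noa controls Ridgeback.
Rowan holds 100% of Pellion, so Noa controls Pellion.
Rowan holds 79% of Auriga, so Noa controls Auriga.
Ridgeback and Noa and Vireo together hold 55% + 20% + 25% = 100% of Halcyon, so Noa controls Halcyon.
No other company's threshold is met.
Noa controls 6 companies.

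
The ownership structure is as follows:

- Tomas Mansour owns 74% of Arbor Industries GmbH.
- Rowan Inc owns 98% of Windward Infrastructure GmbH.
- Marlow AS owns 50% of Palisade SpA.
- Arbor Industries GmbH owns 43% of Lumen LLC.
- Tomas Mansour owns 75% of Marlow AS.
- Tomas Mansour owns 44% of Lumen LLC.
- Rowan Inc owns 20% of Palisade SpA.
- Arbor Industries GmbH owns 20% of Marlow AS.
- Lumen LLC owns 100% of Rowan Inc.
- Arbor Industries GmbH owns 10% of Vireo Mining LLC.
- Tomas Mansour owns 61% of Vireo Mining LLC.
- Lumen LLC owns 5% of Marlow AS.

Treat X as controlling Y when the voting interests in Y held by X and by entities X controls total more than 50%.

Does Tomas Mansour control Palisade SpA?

Yes

Tomas holds 74% of Arbor, so Tomas controls Arbor.
Tomas and Arbor together hold 44% + 43% = 87% of Lumen, so Tomas controls Lumen.
Lumen holds 100% of Rowan, so Tomas controls Rowan.
Arbor and Tomas and Lumen together hold 20% + 75% + 5% = 100% of Marlow, so Tomas controls Marlow.
Marlow and Rowan together hold 50% + 20% = 70% of Palisade, so Tomas controls Palisade.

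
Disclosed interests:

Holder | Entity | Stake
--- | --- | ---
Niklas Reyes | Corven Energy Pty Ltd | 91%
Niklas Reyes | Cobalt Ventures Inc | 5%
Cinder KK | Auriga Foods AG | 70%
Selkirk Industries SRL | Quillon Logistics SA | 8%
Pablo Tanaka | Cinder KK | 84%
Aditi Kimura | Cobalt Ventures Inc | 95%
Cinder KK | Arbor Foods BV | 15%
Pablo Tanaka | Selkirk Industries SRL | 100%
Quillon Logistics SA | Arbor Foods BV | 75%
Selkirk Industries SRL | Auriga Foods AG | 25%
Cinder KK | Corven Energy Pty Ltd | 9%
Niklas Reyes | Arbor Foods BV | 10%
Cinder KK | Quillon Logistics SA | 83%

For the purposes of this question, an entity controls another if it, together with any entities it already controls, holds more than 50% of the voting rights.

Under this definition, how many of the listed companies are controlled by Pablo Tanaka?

5

Pablo holds 84% of Cinder, so Pablo controls Cinder.
Pablo holds 100% of Selkirk, so Pablo controls Selkirk.
Cinder and Selkirk together hold 83% + 8% = 91% of Quillon, so Pablo controls Quillon.
Selkirk and Cinder together hold 25% + 70% = 95% of Auriga, so Pablo controls Auriga.
Quillon and Cinder together hold 75% + 15% = 90% of Arbor, so Pablo controls Arbor.
No other company's threshold is met.
Pablo controls 5 companies.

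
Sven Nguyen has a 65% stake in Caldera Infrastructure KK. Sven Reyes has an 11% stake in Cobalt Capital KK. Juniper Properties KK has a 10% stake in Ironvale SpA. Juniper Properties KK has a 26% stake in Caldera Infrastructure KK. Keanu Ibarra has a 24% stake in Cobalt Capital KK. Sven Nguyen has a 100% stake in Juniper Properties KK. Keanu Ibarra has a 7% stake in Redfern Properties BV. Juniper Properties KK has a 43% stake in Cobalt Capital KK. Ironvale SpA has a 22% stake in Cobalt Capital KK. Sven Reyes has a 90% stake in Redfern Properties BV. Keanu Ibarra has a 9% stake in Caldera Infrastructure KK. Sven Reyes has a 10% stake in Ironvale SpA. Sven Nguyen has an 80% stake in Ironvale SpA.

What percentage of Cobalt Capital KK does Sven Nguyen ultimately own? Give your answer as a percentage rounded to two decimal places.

62.80%

Sven Nguyen reaches Cobalt along 3 paths.
Via Juniper: 100% × 43% = 43%.
Via Juniper → Ironvale: 100% × 10% × 22% = 2.2%.
Via Ironvale: 80% × 22% = 17.6%.
Total: 43% + 2.2% + 17.6% = 62.8%.
Rounded: 62.80%.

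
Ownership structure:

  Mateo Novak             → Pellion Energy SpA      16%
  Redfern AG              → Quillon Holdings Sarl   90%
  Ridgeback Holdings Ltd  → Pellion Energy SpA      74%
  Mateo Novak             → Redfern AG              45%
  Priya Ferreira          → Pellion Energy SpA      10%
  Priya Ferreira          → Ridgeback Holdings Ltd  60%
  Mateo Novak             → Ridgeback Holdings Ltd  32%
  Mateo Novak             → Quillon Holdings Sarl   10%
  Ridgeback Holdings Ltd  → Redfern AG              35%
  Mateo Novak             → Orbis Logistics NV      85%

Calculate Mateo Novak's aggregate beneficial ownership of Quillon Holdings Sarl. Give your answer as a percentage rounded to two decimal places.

60.58%

Mateo reaches Quillon along 3 paths.
Via Redfern: 45% × 90% = 40.5%.
Via Ridgeback → Redfern: 32% × 35% × 90% = 10.08%.
Direct stake: 10% = 10%.
Total: 40.5% + 10.08% + 10% = 60.58%.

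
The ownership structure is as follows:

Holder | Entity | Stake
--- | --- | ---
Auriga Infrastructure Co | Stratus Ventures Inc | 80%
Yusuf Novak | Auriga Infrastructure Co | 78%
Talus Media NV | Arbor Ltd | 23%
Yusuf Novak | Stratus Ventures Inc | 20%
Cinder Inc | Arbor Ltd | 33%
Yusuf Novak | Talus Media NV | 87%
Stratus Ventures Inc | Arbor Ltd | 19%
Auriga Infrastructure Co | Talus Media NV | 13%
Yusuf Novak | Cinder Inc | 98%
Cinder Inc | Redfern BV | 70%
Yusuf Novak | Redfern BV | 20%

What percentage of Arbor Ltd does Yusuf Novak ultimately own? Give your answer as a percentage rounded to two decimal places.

Yusuf reaches Arbor along 5 paths.
Via Talus: 87% × 23% = 20.01%.
Via Auriga → Talus: 78% × 13% × 23% = 2.3322%.
Via Cinder: 98% × 33% = 32.34%.
Via Auriga → Stratus: 78% × 80% × 19% = 11.856%.
Via Stratus: 20% × 19% = 3.8%.
Total: 20.01% + 2.3322% + 32.34% + 11.856% + 3.8% = 70.3382%.
Rounded: 70.34%.

70.34%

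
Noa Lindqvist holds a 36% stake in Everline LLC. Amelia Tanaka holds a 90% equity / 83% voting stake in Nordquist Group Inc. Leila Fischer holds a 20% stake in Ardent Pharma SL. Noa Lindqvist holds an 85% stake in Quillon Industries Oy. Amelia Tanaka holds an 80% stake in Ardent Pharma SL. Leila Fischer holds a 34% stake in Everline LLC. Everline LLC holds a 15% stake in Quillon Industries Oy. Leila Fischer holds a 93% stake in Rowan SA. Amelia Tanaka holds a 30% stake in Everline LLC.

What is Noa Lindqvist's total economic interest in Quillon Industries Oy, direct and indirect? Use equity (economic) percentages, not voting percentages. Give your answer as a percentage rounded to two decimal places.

Noa reaches Quillon along 2 paths.
Via Everline: 36% × 15% = 5.4%.
Direct stake: 85% = 85%.
Total: 5.4% + 85% = 90.4%.
Rounded: 90.40%.

90.40%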